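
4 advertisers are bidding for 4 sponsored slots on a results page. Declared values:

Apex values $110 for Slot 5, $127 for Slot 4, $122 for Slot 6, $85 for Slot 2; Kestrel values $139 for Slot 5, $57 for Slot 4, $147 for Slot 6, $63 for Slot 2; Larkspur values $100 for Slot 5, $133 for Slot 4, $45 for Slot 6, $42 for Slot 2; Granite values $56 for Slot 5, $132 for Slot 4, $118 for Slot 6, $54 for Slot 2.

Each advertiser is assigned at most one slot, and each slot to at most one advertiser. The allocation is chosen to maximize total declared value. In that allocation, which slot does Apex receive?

Apex receives Slot 2.

Optimal: Apex→Slot 2 ($85), Kestrel→Slot 5 ($139), Larkspur→Slot 4 ($133), Granite→Slot 6 ($118) — total 85+139+133+118 = $475.
Max-entry greedy (repeatedly take the single best remaining cell) gives $444, worse by 31.
Next-best assignment: Apex→Slot 2, Kestrel→Slot 6, Larkspur→Slot 5, Granite→Slot 4 = $464.
Apex's own top slot is Slot 4 ($127), but forcing Apex→Slot 4 and reassigning the rest optimally gives only $428 — worse by 47.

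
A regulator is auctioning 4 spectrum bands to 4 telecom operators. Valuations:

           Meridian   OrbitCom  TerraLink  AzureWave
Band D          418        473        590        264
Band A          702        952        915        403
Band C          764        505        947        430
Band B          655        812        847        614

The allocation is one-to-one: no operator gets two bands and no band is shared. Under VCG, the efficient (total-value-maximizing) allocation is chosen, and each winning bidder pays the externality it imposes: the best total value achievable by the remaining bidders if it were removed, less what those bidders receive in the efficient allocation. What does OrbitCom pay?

OrbitCom pays $314M.

Efficient allocation: Meridian→Band D ($418M), OrbitCom→Band A ($952M), TerraLink→Band C ($947M), AzureWave→Band B ($614M); total welfare W = $2931M.
OrbitCom receives Band A at value $952M, so the others get W − 952 = $1979M.
Without OrbitCom: best allocation of the remaining 3 bidders over all 4 bands is Meridian→Band C ($764M), TerraLink→Band A ($915M), AzureWave→Band B ($614M), total $2293M.
VCG payment = (others' best without OrbitCom) − (others' welfare with OrbitCom) = 2293 − 1979 = $314M.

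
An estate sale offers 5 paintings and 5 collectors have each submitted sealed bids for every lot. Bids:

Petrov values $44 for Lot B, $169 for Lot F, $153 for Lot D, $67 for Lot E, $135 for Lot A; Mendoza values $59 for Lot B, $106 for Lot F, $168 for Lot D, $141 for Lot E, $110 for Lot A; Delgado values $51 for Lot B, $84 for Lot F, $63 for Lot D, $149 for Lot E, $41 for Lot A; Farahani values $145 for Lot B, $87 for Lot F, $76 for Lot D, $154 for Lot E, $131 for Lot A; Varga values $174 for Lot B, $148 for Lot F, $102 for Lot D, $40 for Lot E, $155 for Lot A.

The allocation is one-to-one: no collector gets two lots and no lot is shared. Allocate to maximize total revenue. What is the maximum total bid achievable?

Optimal: Petrov→Lot F ($169), Mendoza→Lot D ($168), Delgado→Lot E ($149), Farahani→Lot A ($131), Varga→Lot B ($174) — total 169+168+149+131+174 = $791.
Max-entry greedy (repeatedly take the single best remaining cell) gives $706, worse by 85.
Swapping Delgado↔Mendoza (Delgado→Lot D $63, Mendoza→Lot E $141) loses 113.

Max total: $791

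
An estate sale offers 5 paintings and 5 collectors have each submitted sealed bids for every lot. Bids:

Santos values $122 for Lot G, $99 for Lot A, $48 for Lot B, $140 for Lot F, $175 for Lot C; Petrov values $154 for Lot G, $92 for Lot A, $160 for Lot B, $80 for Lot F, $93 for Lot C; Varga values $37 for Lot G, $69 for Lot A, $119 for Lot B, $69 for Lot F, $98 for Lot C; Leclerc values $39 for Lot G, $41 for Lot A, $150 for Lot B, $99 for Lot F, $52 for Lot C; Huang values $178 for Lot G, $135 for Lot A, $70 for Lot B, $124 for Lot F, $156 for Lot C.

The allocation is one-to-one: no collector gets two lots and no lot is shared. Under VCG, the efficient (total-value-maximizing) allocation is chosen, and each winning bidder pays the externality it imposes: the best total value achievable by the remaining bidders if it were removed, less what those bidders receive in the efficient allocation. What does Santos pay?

Santos pays $29.

Efficient allocation: Santos→Lot C ($175), Petrov→Lot G ($154), Varga→Lot F ($69), Leclerc→Lot B ($150), Huang→Lot A ($135); total welfare W = $683.
Santos receives Lot C at value $175, so the others get W − 175 = $508.
Without Santos: best allocation of the remaining 4 bidders over all 5 lots is Petrov→Lot G ($154), Varga→Lot C ($98), Leclerc→Lot B ($150), Huang→Lot A ($135), total $537.
VCG payment = (others' best without Santos) − (others' welfare with Santos) = 537 − 508 = $29.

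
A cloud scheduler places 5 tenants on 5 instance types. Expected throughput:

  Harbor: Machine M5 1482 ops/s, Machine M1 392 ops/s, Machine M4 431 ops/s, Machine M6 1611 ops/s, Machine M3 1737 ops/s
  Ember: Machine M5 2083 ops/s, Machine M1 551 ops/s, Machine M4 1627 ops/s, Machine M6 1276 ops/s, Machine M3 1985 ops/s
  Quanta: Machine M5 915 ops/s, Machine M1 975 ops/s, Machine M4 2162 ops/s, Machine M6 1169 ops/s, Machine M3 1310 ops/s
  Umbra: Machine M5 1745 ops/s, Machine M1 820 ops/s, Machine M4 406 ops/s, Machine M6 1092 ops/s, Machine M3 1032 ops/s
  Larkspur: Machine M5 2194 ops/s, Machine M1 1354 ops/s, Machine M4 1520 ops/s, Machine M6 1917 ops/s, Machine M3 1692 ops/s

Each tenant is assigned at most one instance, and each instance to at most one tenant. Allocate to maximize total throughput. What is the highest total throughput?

Maximum total: 8857 ops/s

Optimal: Harbor→Machine M6 (1611 ops/s), Ember→Machine M3 (1985 ops/s), Quanta→Machine M4 (2162 ops/s), Umbra→Machine M5 (1745 ops/s), Larkspur→Machine M1 (1354 ops/s) — total 1611+1985+2162+1745+1354 = 8857 ops/s.
Column-greedy (each instance in turn goes to its best remaining tenant) gives 7439 ops/s, worse by 1418.
Next-best assignment: Harbor→Machine M6, Ember→Machine M3, Quanta→Machine M4, Umbra→Machine M1, Larkspur→Machine M5 = 8772 ops/s.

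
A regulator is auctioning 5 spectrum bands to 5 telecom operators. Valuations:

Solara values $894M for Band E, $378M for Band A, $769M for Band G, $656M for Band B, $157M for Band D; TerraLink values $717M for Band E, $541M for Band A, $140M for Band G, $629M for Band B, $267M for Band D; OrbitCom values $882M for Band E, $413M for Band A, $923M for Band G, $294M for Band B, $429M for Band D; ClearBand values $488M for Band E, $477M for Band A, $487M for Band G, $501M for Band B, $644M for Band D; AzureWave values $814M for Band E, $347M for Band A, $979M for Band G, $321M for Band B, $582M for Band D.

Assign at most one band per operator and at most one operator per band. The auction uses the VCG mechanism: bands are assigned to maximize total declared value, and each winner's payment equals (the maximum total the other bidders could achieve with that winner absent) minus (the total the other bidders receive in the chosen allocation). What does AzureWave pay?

AzureWave pays $367M.

Efficient allocation: Solara→Band B ($656M), TerraLink→Band A ($541M), OrbitCom→Band E ($882M), ClearBand→Band D ($644M), AzureWave→Band G ($979M); total welfare W = $3702M.
AzureWave receives Band G at value $979M, so the others get W − 979 = $2723M.
Without AzureWave: best allocation of the remaining 4 bidders over all 5 bands is Solara→Band E ($894M), TerraLink→Band B ($629M), OrbitCom→Band G ($923M), ClearBand→Band D ($644M), total $3090M.
VCG payment = (others' best without AzureWave) − (others' welfare with AzureWave) = 3090 − 2723 = $367M.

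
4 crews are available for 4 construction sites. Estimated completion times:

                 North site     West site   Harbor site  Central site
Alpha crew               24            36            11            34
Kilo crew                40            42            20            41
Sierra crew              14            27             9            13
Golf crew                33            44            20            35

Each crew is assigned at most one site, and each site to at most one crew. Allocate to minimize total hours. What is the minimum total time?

Minimum total: 99 hours

This is the linear assignment problem.
Optimal: Alpha crew→North site (24 hours), Kilo crew→West site (42 hours), Sierra crew→Central site (13 hours), Golf crew→Harbor site (20 hours) — total 24+42+13+20 = 99 hours.
Row-greedy (each crew in turn takes its cheapest remaining site) gives 108 hours, worse by 9.
No other one-to-one assignment undercuts 99 hours.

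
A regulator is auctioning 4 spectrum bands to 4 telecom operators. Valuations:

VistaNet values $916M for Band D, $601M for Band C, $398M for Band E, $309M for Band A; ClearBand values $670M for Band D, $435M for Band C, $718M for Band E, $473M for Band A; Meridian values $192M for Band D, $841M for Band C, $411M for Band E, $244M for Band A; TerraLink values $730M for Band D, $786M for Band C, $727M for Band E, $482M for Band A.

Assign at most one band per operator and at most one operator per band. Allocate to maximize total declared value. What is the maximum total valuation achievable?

Optimal: VistaNet→Band D ($916M), ClearBand→Band E ($718M), Meridian→Band C ($841M), TerraLink→Band A ($482M) — total 916+718+841+482 = $2957M.
Swapping ClearBand↔VistaNet (ClearBand→Band D $670M, VistaNet→Band E $398M) loses 566.

Max total: $2957M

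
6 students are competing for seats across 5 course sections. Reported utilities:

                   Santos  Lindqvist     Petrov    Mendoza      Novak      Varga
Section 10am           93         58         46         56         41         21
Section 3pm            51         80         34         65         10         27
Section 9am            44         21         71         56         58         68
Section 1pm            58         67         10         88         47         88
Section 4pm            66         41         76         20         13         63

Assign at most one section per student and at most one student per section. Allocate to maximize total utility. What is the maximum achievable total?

Optimal: Santos→Section 10am (93 points), Lindqvist→Section 3pm (80 points), Varga→Section 9am (68 points), Mendoza→Section 1pm (88 points), Petrov→Section 4pm (76 points) — total 93+80+68+88+76 = 405 points.
Row-greedy (each student in turn takes its best remaining section) gives 395 points, worse by 10.
Next-best assignment: Santos→Section 10am, Lindqvist→Section 3pm, Petrov→Section 9am, Mendoza→Section 1pm, Varga→Section 4pm = 395 points.
Swapping Lindqvist↔Mendoza (Lindqvist→Section 1pm 67 points, Mendoza→Section 3pm 65 points) loses 36.

Maximum total: 405 points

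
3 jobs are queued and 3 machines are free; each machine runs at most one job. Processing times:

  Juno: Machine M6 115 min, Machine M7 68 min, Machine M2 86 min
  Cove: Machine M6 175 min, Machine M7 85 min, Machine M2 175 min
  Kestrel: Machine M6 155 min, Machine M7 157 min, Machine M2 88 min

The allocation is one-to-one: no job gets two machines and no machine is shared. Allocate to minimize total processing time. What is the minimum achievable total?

Minimum total: 288 min

Optimal: Juno→Machine M6 (115 min), Cove→Machine M7 (85 min), Kestrel→Machine M2 (88 min) — total 115+85+88 = 288 min.
Row-greedy (each job in turn takes its cheapest remaining machine) gives 331 min, worse by 43.
Swapping Juno↔Cove (Juno→Machine M7 68 min, Cove→Machine M6 175 min) adds 43.
Checked against all permutations: 288 min is optimal.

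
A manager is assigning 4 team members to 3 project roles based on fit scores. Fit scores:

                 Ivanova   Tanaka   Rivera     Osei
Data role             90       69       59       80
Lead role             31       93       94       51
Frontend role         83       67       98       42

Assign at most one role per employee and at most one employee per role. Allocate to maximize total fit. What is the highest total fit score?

Optimal: Ivanova→Data role (90 pts), Tanaka→Lead role (93 pts), Rivera→Frontend role (98 pts) — total 90+93+98 = 281 pts.
Column-greedy (each role in turn goes to its best remaining employee) gives 251 pts, worse by 30.

Max total: 281 pts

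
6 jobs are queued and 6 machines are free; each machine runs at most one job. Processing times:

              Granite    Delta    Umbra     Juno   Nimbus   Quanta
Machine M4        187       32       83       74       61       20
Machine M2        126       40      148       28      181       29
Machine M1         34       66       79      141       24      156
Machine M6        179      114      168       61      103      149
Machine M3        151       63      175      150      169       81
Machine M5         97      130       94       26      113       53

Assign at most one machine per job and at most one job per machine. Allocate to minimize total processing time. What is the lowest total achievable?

Min total: 338 min

This is the linear assignment problem.
Optimal: Granite→Machine M1 (34 min), Delta→Machine M3 (63 min), Umbra→Machine M4 (83 min), Juno→Machine M5 (26 min), Nimbus→Machine M6 (103 min), Quanta→Machine M2 (29 min) — total 34+63+83+26+103+29 = 338 min.
Min-entry greedy (repeatedly take the single cheapest remaining cell) gives 429 min, worse by 91.
Next-best assignment: Granite→Machine M1, Delta→Machine M3, Umbra→Machine M5, Juno→Machine M2, Nimbus→Machine M6, Quanta→Machine M4 = 342 min.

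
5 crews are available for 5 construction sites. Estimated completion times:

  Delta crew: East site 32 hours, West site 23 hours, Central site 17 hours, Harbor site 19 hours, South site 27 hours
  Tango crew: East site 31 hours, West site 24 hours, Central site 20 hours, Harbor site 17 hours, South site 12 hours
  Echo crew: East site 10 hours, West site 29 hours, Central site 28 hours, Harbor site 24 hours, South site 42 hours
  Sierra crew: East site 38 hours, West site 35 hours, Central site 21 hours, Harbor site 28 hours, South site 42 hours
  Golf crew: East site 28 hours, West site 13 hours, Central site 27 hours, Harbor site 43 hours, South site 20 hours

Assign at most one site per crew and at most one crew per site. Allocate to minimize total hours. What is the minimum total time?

Minimum total: 75 hours

Optimal: Delta crew→Harbor site (19 hours), Tango crew→South site (12 hours), Echo crew→East site (10 hours), Sierra crew→Central site (21 hours), Golf crew→West site (13 hours) — total 19+12+10+21+13 = 75 hours.
Min-entry greedy (repeatedly take the single cheapest remaining cell) gives 80 hours, worse by 5.
Next-best assignment: Delta crew→Central site, Tango crew→South site, Echo crew→East site, Sierra crew→Harbor site, Golf crew→West site = 80 hours.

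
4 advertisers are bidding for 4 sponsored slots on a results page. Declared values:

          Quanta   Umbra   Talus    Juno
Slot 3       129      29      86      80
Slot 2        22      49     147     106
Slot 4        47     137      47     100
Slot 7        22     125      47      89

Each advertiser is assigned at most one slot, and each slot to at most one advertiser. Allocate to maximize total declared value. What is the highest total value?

Optimal: Quanta→Slot 3 ($129), Umbra→Slot 4 ($137), Talus→Slot 2 ($147), Juno→Slot 7 ($89) — total 129+137+147+89 = $502.
Next-best assignment: Quanta→Slot 3, Umbra→Slot 7, Talus→Slot 2, Juno→Slot 4 = $501.

Maximum total: $502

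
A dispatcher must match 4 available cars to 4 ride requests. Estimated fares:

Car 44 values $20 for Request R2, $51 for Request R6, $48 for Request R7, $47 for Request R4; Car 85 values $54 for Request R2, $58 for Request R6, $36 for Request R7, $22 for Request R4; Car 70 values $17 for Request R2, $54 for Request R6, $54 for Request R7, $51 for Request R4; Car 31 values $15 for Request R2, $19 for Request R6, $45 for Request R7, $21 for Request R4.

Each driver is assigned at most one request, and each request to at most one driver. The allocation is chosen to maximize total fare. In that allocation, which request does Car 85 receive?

Optimal: Car 44→Request R6 ($51), Car 85→Request R2 ($54), Car 70→Request R4 ($51), Car 31→Request R7 ($45) — total 51+54+51+45 = $201.
Column-greedy (each request in turn goes to its best remaining driver) gives $177, worse by 24.
Car 85's own top request is Request R6 ($58), but forcing Car 85→Request R6 and reassigning the rest optimally gives only $174 — worse by 27.

Car 85 receives Request R2.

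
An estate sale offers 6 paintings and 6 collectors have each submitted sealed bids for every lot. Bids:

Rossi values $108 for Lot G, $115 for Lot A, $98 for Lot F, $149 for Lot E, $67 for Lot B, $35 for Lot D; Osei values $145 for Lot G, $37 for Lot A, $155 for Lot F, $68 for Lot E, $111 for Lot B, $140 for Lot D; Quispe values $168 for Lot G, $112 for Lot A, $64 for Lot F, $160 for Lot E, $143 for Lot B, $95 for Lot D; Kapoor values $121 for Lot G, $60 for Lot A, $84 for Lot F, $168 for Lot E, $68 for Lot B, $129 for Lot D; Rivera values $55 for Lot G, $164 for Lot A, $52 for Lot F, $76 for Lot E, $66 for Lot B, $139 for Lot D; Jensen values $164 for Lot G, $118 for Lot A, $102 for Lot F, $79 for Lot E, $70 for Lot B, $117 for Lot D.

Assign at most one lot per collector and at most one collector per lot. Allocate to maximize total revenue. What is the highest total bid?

Maximum total: $904

Optimal: Rossi→Lot E ($149), Osei→Lot F ($155), Quispe→Lot B ($143), Kapoor→Lot D ($129), Rivera→Lot A ($164), Jensen→Lot G ($164) — total 149+155+143+129+164+164 = $904.
Column-greedy (each lot in turn goes to its best remaining collector) gives $760, worse by 144.
Next-best assignment: Rossi→Lot A, Osei→Lot F, Quispe→Lot B, Kapoor→Lot E, Rivera→Lot D, Jensen→Lot G = $884.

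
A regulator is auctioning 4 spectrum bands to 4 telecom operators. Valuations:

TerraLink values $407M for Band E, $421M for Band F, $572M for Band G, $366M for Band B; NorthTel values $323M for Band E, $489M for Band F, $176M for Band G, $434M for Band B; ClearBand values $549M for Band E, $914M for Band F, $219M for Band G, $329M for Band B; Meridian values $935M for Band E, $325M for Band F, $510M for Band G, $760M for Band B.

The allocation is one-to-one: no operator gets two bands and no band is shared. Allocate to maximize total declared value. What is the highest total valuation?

This is the linear assignment problem.
Optimal: TerraLink→Band G ($572M), NorthTel→Band B ($434M), ClearBand→Band F ($914M), Meridian→Band E ($935M) — total 572+434+914+935 = $2855M.
Row-greedy (each operator in turn takes its best remaining band) gives $2370M, worse by 485.
No other one-to-one assignment exceeds $2855M.

Max total: $2855M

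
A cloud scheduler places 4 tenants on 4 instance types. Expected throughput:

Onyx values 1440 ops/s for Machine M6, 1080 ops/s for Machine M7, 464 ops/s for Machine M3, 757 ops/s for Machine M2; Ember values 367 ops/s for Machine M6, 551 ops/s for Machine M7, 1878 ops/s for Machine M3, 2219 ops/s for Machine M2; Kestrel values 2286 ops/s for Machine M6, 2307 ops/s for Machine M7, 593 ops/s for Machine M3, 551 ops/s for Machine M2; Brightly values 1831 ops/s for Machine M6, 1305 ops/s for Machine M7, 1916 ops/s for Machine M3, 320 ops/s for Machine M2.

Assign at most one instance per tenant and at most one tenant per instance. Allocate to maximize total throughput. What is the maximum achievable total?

Optimal: Onyx→Machine M6 (1440 ops/s), Ember→Machine M2 (2219 ops/s), Kestrel→Machine M7 (2307 ops/s), Brightly→Machine M3 (1916 ops/s) — total 1440+2219+2307+1916 = 7882 ops/s.
Column-greedy (each instance in turn goes to its best remaining tenant) gives 6226 ops/s, worse by 1656.
Next-best assignment: Onyx→Machine M7, Ember→Machine M2, Kestrel→Machine M6, Brightly→Machine M3 = 7501 ops/s.

Max total: 7882 ops/s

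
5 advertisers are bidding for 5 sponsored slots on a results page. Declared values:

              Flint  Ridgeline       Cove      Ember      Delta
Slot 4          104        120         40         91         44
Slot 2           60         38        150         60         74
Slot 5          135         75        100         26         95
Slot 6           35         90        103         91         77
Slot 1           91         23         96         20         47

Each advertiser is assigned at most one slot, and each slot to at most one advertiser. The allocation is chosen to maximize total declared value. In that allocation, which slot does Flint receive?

Optimal: Flint→Slot 1 ($91), Ridgeline→Slot 4 ($120), Cove→Slot 2 ($150), Ember→Slot 6 ($91), Delta→Slot 5 ($95) — total 91+120+150+91+95 = $547.
Row-greedy (each advertiser in turn takes its best remaining slot) gives $543, worse by 4.
Next-best assignment: Flint→Slot 5, Ridgeline→Slot 4, Cove→Slot 2, Ember→Slot 6, Delta→Slot 1 = $543.
Swapping Flint↔Cove (Flint→Slot 2 $60, Cove→Slot 1 $96) loses 85.
No other one-to-one assignment exceeds $547.
Flint's own top slot is Slot 5 ($135), but forcing Flint→Slot 5 and reassigning the rest optimally gives only $543 — worse by 4.

Flint receives Slot 1.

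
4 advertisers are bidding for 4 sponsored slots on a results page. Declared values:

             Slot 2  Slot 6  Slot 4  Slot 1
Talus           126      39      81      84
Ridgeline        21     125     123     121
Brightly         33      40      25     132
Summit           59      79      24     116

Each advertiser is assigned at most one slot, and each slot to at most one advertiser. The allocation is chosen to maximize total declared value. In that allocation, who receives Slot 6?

Optimal: Talus→Slot 2 ($126), Ridgeline→Slot 4 ($123), Brightly→Slot 1 ($132), Summit→Slot 6 ($79) — total 126+123+132+79 = $460.
Max-entry greedy (repeatedly take the single best remaining cell) gives $407, worse by 53.
Every other assignment is strictly worse.
Summit's own top slot is Slot 1 ($116), but forcing Summit→Slot 1 and reassigning the rest optimally gives only $405 — worse by 55.

Summit receives Slot 6.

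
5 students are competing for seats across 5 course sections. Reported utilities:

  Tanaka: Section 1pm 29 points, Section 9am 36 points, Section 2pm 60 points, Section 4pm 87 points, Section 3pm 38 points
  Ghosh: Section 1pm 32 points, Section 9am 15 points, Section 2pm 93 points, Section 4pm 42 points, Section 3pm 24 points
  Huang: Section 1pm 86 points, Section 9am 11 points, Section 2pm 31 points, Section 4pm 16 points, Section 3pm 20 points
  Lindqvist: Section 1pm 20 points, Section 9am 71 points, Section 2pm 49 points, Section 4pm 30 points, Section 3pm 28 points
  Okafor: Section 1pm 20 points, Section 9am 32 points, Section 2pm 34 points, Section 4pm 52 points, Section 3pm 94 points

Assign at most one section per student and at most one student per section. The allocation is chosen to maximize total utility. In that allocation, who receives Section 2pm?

Ghosh receives Section 2pm.

Treat this as an assignment problem: match each student to one section.
Optimal: Tanaka→Section 4pm (87 points), Ghosh→Section 2pm (93 points), Huang→Section 1pm (86 points), Lindqvist→Section 9am (71 points), Okafor→Section 3pm (94 points) — total 87+93+86+71+94 = 431 points.
Every other assignment is strictly worse.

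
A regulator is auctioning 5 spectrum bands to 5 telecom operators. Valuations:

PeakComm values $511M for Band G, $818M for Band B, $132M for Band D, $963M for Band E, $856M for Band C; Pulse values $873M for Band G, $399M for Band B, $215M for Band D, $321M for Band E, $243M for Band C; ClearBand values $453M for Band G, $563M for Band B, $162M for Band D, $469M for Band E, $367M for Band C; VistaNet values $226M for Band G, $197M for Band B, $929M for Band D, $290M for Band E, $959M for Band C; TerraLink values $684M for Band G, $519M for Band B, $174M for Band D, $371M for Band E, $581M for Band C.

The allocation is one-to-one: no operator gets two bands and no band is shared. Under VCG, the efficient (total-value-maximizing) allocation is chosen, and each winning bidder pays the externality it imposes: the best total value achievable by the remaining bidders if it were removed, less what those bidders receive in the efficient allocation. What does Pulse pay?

Pulse pays $133M.

Efficient allocation: PeakComm→Band E ($963M), Pulse→Band G ($873M), ClearBand→Band B ($563M), VistaNet→Band D ($929M), TerraLink→Band C ($581M); total welfare W = $3909M.
Pulse receives Band G at value $873M, so the others get W − 873 = $3036M.
Without Pulse: best allocation of the remaining 4 bidders over all 5 bands is PeakComm→Band E ($963M), ClearBand→Band B ($563M), VistaNet→Band C ($959M), TerraLink→Band G ($684M), total $3169M.
VCG payment = (others' best without Pulse) − (others' welfare with Pulse) = 3169 − 3036 = $133M.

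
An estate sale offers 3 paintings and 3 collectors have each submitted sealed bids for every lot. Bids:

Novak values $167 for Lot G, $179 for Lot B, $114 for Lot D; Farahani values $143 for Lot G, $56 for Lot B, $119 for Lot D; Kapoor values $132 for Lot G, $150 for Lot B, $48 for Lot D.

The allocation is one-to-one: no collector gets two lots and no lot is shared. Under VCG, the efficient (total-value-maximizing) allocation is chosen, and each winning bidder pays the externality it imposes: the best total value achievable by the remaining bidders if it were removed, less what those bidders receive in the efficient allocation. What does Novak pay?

Efficient allocation: Novak→Lot G ($167), Farahani→Lot D ($119), Kapoor→Lot B ($150); total welfare W = $436.
Novak receives Lot G at value $167, so the others get W − 167 = $269.
Without Novak: best allocation of the remaining 2 bidders over all 3 lots is Farahani→Lot G ($143), Kapoor→Lot B ($150), total $293.
VCG payment = (others' best without Novak) − (others' welfare with Novak) = 293 − 269 = $24.

Novak pays $24.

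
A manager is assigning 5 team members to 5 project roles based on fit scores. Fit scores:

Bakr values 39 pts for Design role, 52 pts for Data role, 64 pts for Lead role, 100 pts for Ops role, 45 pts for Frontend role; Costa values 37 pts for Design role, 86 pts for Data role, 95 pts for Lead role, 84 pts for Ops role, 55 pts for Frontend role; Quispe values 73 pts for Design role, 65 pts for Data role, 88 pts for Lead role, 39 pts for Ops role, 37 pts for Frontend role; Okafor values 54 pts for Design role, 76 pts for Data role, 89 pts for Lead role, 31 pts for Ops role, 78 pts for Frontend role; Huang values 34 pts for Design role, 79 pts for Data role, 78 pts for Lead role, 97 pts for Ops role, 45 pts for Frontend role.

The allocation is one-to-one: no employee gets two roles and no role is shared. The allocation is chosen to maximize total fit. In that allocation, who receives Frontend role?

This is the linear assignment problem.
Optimal: Bakr→Ops role (100 pts), Costa→Lead role (95 pts), Quispe→Design role (73 pts), Okafor→Frontend role (78 pts), Huang→Data role (79 pts) — total 100+95+73+78+79 = 425 pts.
Column-greedy (each role in turn goes to its best remaining employee) gives 393 pts, worse by 32.
Next-best assignment: Bakr→Ops role, Costa→Data role, Quispe→Design role, Okafor→Frontend role, Huang→Lead role = 415 pts.
Swapping Quispe↔Okafor (Quispe→Frontend role 37 pts, Okafor→Design role 54 pts) loses 60.
Okafor's own top role is Lead role (89 pts), but forcing Okafor→Lead role and reassigning the rest optimally gives only 396 pts — worse by 29.

Okafor receives Frontend role.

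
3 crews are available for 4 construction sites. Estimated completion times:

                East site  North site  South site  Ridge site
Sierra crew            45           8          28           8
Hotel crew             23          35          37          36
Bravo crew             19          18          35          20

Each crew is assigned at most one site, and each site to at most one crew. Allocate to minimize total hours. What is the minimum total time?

Min total: 49 hours

Treat this as an assignment problem: match each crew to one site.
Optimal: Sierra crew→Ridge site (8 hours), Hotel crew→East site (23 hours), Bravo crew→North site (18 hours) — total 8+23+18 = 49 hours.
Next-best assignment: Sierra crew→North site, Hotel crew→East site, Bravo crew→Ridge site = 51 hours.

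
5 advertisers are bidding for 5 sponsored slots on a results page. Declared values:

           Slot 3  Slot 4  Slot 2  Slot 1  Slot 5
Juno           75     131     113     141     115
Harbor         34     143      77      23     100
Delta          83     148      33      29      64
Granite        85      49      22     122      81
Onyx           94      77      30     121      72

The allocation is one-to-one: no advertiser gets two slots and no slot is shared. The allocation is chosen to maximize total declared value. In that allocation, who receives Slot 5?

Harbor receives Slot 5.

This is the linear assignment problem.
Optimal: Juno→Slot 2 ($113), Harbor→Slot 5 ($100), Delta→Slot 4 ($148), Granite→Slot 1 ($122), Onyx→Slot 3 ($94) — total 113+100+148+122+94 = $577.
Row-greedy (each advertiser in turn takes its best remaining slot) gives $478, worse by 99.
Checked against all permutations: $577 is optimal.
Harbor's own top slot is Slot 4 ($143), but forcing Harbor→Slot 4 and reassigning the rest optimally gives only $541 — worse by 36.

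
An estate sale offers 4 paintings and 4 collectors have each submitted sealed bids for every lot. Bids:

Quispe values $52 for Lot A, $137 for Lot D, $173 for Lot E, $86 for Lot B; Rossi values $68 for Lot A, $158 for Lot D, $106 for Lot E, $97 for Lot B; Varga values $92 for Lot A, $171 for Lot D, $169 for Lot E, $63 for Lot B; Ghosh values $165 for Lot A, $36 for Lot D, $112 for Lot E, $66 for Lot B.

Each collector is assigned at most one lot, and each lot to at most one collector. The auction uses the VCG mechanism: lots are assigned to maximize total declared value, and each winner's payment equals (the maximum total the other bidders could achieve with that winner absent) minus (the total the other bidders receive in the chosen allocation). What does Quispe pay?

Quispe pays $59.

Efficient allocation: Quispe→Lot E ($173), Rossi→Lot B ($97), Varga→Lot D ($171), Ghosh→Lot A ($165); total welfare W = $606.
Quispe receives Lot E at value $173, so the others get W − 173 = $433.
Without Quispe: best allocation of the remaining 3 bidders over all 4 lots is Rossi→Lot D ($158), Varga→Lot E ($169), Ghosh→Lot A ($165), total $492.
VCG payment = (others' best without Quispe) − (others' welfare with Quispe) = 492 − 433 = $59.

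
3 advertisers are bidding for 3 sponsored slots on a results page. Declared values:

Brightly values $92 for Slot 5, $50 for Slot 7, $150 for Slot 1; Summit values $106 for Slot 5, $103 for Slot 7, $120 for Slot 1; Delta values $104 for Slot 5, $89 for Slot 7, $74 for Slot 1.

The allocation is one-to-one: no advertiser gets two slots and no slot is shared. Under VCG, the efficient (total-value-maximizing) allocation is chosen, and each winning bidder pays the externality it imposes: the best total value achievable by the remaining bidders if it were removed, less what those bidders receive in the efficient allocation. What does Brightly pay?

Efficient allocation: Brightly→Slot 1 ($150), Summit→Slot 7 ($103), Delta→Slot 5 ($104); total welfare W = $357.
Brightly receives Slot 1 at value $150, so the others get W − 150 = $207.
Without Brightly: best allocation of the remaining 2 bidders over all 3 slots is Summit→Slot 1 ($120), Delta→Slot 5 ($104), total $224.
VCG payment = (others' best without Brightly) − (others' welfare with Brightly) = 224 − 207 = $17.

Brightly pays $17.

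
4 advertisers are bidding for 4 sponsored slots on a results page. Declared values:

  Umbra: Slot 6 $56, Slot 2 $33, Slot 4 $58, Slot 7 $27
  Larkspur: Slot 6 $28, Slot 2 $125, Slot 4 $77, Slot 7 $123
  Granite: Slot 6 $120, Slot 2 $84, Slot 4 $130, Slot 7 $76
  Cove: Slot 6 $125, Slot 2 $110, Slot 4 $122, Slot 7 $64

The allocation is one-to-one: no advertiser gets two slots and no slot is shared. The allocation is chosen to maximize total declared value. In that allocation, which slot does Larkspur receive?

Larkspur receives Slot 7.

Treat this as an assignment problem: match each advertiser to one slot.
Optimal: Umbra→Slot 6 ($56), Larkspur→Slot 7 ($123), Granite→Slot 4 ($130), Cove→Slot 2 ($110) — total 56+123+130+110 = $419.
Max-entry greedy (repeatedly take the single best remaining cell) gives $407, worse by 12.
Next-best assignment: Umbra→Slot 2, Larkspur→Slot 7, Granite→Slot 4, Cove→Slot 6 = $411.
Swapping Larkspur↔Umbra (Larkspur→Slot 6 $28, Umbra→Slot 7 $27) loses 124.
Every other assignment is strictly worse.
Larkspur's own top slot is Slot 2 ($125), but forcing Larkspur→Slot 2 and reassigning the rest optimally gives only $407 — worse by 12.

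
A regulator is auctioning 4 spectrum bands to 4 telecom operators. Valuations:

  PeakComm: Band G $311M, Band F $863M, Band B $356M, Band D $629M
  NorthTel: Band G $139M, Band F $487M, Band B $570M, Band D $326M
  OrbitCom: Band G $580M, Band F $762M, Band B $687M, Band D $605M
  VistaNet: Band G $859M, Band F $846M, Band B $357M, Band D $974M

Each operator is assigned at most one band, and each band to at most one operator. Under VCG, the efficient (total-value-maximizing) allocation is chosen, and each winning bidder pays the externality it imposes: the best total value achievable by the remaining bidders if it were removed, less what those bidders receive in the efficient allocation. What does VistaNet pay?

VistaNet pays $25M.

Efficient allocation: PeakComm→Band F ($863M), NorthTel→Band B ($570M), OrbitCom→Band G ($580M), VistaNet→Band D ($974M); total welfare W = $2987M.
VistaNet receives Band D at value $974M, so the others get W − 974 = $2013M.
Without VistaNet: best allocation of the remaining 3 bidders over all 4 bands is PeakComm→Band F ($863M), NorthTel→Band B ($570M), OrbitCom→Band D ($605M), total $2038M.
VCG payment = (others' best without VistaNet) − (others' welfare with VistaNet) = 2038 − 2013 = $25M.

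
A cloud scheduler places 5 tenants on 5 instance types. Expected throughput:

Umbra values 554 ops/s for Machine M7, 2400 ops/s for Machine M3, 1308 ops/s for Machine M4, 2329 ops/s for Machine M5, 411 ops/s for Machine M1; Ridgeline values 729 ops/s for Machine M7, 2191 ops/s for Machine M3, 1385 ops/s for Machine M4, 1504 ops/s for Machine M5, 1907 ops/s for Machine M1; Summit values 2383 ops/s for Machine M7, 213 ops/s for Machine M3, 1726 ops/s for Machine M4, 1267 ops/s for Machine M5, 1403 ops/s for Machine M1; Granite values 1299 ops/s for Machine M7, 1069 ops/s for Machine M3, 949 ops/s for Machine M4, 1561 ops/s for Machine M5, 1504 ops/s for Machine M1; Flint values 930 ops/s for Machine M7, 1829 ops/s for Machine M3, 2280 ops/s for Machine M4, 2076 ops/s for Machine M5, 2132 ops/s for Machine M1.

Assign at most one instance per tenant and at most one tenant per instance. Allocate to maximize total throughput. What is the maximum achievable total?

Max total: 10687 ops/s

Optimal: Umbra→Machine M5 (2329 ops/s), Ridgeline→Machine M3 (2191 ops/s), Summit→Machine M7 (2383 ops/s), Granite→Machine M1 (1504 ops/s), Flint→Machine M4 (2280 ops/s) — total 2329+2191+2383+1504+2280 = 10687 ops/s.
Max-entry greedy (repeatedly take the single best remaining cell) gives 10531 ops/s, worse by 156.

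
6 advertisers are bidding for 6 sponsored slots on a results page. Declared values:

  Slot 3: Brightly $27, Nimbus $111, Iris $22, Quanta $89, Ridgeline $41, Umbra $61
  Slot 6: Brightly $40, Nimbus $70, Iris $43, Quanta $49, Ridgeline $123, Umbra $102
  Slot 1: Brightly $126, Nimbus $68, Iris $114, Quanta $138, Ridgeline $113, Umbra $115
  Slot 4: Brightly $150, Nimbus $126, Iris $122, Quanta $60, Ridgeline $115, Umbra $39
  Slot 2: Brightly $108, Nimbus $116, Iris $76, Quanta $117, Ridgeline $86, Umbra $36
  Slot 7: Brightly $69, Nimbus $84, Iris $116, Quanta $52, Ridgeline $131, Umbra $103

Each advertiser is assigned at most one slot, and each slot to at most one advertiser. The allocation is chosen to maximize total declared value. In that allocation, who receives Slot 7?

Iris receives Slot 7.

Optimal: Brightly→Slot 4 ($150), Nimbus→Slot 3 ($111), Iris→Slot 7 ($116), Quanta→Slot 2 ($117), Ridgeline→Slot 6 ($123), Umbra→Slot 1 ($115) — total 150+111+116+117+123+115 = $732.
Column-greedy (each slot in turn goes to its best remaining advertiser) gives $701, worse by 31.
Next-best assignment: Brightly→Slot 4, Nimbus→Slot 3, Iris→Slot 1, Quanta→Slot 2, Ridgeline→Slot 7, Umbra→Slot 6 = $725.
Checked against all permutations: $732 is optimal.
Iris's own top slot is Slot 4 ($122), but forcing Iris→Slot 4 and reassigning the rest optimally gives only $712 — worse by 20.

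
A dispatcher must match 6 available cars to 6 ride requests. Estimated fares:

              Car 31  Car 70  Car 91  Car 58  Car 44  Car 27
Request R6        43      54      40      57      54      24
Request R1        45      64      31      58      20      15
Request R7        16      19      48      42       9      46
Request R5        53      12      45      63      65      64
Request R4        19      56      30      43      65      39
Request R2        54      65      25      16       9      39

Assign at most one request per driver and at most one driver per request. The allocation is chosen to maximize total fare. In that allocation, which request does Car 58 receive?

Car 58 receives Request R6.

Optimal: Car 31→Request R2 ($54), Car 70→Request R1 ($64), Car 91→Request R7 ($48), Car 58→Request R6 ($57), Car 44→Request R4 ($65), Car 27→Request R5 ($64) — total 54+64+48+57+65+64 = $352.
Column-greedy (each request in turn goes to its best remaining driver) gives $327, worse by 25.
Next-best assignment: Car 31→Request R1, Car 70→Request R2, Car 91→Request R7, Car 58→Request R6, Car 44→Request R4, Car 27→Request R5 = $344.
Every other assignment is strictly worse.
Car 58's own top request is Request R5 ($63), but forcing Car 58→Request R5 and reassigning the rest optimally gives only $332 — worse by 20.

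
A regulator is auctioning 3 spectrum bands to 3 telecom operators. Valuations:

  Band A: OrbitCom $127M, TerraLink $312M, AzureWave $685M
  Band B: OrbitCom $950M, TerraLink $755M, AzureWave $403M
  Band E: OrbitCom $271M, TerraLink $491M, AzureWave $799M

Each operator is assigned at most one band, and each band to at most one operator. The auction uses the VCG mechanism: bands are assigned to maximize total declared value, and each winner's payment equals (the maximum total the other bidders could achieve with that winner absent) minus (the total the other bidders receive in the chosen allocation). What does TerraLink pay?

TerraLink pays $114M.

Efficient allocation: OrbitCom→Band B ($950M), TerraLink→Band E ($491M), AzureWave→Band A ($685M); total welfare W = $2126M.
TerraLink receives Band E at value $491M, so the others get W − 491 = $1635M.
Without TerraLink: best allocation of the remaining 2 bidders over all 3 bands is OrbitCom→Band B ($950M), AzureWave→Band E ($799M), total $1749M.
VCG payment = (others' best without TerraLink) − (others' welfare with TerraLink) = 1749 − 1635 = $114M.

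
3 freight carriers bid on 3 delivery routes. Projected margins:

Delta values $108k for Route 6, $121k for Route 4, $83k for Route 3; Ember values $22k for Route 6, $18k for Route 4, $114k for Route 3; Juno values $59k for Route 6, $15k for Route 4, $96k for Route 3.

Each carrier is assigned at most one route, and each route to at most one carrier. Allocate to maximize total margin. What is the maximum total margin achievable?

Maximum total: $294k

Optimal: Delta→Route 4 ($121k), Ember→Route 3 ($114k), Juno→Route 6 ($59k) — total 121+114+59 = $294k.
Column-greedy (each route in turn goes to its best remaining carrier) gives $222k, worse by 72.
No other one-to-one assignment exceeds $294k.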